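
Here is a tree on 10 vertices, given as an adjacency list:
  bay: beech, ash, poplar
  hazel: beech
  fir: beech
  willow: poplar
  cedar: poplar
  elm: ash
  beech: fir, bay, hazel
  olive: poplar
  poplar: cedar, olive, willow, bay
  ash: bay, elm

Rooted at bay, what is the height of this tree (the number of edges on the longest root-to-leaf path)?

A deepest node is cedar, reached by bay–poplar–cedar.
That path has 2 edges, so the height is 2.

2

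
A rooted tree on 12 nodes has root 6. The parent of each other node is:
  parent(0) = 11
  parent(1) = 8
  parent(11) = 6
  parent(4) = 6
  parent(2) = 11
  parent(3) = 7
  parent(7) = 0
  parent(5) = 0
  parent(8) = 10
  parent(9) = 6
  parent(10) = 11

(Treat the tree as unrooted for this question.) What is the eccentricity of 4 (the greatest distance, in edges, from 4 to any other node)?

5

A farthest node from 4 is 3 (1 also at distance 5).
The path 4 – 6 – 11 – 0 – 7 – 3 has 5 edges.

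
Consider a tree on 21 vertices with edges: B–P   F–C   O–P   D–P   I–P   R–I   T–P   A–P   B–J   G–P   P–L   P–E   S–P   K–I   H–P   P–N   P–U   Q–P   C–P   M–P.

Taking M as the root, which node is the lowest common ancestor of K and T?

Path K→root: K I P M; path T→root: T P M.
First common node: P.

P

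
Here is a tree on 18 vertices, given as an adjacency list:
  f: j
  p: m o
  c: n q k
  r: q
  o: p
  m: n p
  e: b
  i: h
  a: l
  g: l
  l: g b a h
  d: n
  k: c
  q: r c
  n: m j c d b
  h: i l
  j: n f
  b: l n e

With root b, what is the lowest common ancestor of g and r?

Path g→root: g l b; path r→root: r q c n b.
First common node: b.

b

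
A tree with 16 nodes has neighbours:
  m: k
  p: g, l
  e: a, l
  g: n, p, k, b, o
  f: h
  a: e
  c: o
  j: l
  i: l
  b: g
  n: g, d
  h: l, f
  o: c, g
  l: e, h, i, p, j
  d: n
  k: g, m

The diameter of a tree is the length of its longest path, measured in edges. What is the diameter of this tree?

BFS from m reaches f last, at distance 6; BFS from f confirms no node is farther.
Path: m–k–g–p–l–h–f.

6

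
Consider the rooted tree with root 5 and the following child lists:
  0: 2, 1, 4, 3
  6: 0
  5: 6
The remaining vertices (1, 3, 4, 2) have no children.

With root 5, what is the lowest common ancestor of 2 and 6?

6

2's ancestor chain is 2, 0, 6, 5 and 6's is 6, 5; they first meet at 6.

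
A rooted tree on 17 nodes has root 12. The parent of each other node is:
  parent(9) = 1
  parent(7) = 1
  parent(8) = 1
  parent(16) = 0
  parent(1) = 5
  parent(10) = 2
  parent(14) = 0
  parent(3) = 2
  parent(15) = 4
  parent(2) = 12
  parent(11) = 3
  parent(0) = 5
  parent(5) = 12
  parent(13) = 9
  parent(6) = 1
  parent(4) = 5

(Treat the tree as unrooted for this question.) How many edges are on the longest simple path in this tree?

7

Starting from 13, a farthest node is 11 at distance 7.
One longest path: 13-9-1-5-12-2-3-11.
So the diameter is 7.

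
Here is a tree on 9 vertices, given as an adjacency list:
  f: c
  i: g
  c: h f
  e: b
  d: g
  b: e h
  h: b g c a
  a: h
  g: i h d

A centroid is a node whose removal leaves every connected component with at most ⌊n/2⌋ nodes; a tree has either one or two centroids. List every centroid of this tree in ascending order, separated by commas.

Removing h splits the tree into components of sizes 3, 2, 2, 1; the largest is 3 ≤ ⌊9/2⌋ = 4.
No neighbour of h does as well, so h is the unique centroid.

h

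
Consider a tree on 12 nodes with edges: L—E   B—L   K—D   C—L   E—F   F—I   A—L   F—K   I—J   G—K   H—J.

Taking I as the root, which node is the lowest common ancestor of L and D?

F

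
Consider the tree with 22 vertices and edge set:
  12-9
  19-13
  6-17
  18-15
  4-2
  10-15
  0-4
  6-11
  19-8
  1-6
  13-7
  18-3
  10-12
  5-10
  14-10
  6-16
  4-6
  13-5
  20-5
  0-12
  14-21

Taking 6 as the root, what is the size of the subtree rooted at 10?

12

Descendants of 10 (including itself): 10, 5, 15, 14, 13, 20, 18, 21, 7, 19, 3, 8. That's 12.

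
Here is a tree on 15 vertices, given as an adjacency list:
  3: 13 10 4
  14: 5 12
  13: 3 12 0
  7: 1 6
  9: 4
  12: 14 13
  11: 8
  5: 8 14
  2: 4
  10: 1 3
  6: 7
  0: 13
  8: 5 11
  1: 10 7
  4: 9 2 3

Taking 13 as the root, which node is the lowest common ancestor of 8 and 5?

5

Ancestors of 8 (toward the root): 8, 5, 14, 12, 13.
Ancestors of 5: 5, 14, 12, 13.
The deepest node appearing in both lists is 5.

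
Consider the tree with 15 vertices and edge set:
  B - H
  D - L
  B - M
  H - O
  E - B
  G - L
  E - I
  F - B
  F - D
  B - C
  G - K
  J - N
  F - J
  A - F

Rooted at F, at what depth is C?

F → B → C — 2 edges.

2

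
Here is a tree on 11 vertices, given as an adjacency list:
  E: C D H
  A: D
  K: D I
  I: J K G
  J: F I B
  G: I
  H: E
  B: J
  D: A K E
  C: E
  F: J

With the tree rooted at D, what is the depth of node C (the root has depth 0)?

Path from D to C: D – E – C, which has 2 edges.

2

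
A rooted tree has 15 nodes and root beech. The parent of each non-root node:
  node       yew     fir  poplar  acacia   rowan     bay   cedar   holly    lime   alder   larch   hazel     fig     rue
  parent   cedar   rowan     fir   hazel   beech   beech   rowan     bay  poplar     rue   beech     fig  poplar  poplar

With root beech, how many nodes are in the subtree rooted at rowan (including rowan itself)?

11

rowan's subtree: {rowan, fir, cedar, poplar, yew, fig, rue, lime, hazel, alder, acacia}, size 11.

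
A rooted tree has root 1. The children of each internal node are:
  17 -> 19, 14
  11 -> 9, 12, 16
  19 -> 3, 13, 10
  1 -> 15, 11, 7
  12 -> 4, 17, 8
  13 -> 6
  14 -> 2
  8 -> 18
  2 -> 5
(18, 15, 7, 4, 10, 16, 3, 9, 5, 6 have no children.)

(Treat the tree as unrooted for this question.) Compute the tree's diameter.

A longest path is 5–2–14–17–12–11–1–15, with 7 edges.

7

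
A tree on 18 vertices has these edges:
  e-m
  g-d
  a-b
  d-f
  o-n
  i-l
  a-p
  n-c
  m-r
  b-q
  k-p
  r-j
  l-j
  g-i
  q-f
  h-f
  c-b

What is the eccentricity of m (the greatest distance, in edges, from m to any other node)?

12

A farthest node from m is o (k also at distance 12).
The path m–r–j–l–i–g–d–f–q–b–c–n–o has 12 edges.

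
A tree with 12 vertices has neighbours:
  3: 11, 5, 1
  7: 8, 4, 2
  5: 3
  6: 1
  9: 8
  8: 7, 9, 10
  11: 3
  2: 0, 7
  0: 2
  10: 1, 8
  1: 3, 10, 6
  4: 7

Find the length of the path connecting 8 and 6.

The path is 8 - 10 - 1 - 6, which has 3 edges.

3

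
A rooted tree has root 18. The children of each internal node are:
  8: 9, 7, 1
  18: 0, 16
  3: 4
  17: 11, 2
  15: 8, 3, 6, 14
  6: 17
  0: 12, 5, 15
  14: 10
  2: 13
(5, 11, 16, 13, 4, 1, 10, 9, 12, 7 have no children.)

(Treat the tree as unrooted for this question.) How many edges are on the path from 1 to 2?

1 – 8 – 15 – 6 – 17 – 2: 5 edges.

5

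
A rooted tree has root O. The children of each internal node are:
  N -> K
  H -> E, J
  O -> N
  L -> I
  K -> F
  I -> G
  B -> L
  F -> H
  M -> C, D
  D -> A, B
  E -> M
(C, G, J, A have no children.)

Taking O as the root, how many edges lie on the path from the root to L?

Climbing from L to the root: L–B–D–M–E–H–F–K–N–O. That's 9 steps.

9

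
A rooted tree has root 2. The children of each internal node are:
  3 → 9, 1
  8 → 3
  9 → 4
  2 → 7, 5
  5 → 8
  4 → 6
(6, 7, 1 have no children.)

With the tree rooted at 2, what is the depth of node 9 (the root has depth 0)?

Climbing from 9 to the root: 9 – 3 – 8 – 5 – 2. That's 4 steps.

4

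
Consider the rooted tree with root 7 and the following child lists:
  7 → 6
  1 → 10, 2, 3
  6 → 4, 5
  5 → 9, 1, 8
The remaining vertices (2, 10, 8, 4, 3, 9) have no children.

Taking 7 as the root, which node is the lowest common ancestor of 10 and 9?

Path 10→root: 10 1 5 6 7; path 9→root: 9 5 6 7.
First common node: 5.

5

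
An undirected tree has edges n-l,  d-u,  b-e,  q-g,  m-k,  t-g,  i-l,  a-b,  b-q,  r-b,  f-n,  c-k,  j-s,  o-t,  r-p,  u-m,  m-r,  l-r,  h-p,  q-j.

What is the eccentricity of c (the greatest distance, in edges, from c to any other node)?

The node farthest from c is o, via c – k – m – r – b – q – g – t – o — 8 edges.

8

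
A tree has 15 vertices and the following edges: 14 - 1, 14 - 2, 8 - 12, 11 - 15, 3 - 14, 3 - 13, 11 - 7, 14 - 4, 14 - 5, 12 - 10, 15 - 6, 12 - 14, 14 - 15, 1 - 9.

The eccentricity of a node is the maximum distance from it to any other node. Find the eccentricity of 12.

4

Distances from 12 peak at 4, attained at 7.
12–14–15–11–7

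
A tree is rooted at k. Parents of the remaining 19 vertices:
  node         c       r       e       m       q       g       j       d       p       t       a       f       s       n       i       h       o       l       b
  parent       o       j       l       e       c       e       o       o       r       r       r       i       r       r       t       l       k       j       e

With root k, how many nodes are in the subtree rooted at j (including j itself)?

Descendants of j (including itself): j, r, l, a, s, p, t, n, e, h, i, m, g, b, f. That's 15.

15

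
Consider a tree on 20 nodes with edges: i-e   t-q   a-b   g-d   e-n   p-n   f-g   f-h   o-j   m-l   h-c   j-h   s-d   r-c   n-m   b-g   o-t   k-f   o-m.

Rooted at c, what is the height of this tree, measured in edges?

7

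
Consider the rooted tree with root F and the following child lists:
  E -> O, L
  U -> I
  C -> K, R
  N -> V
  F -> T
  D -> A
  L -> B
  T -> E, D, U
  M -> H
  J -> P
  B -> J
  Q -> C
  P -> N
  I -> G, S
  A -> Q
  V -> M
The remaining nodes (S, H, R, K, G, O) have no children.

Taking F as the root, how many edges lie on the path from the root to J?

F → T → E → L → B → J — 5 edges.

5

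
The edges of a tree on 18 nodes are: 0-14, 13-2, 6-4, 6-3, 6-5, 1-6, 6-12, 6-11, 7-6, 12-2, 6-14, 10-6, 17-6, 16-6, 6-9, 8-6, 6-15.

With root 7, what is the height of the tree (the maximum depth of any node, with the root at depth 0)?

4

The longest root-to-leaf path is 7 → 6 → 12 → 2 → 13 (4 edges).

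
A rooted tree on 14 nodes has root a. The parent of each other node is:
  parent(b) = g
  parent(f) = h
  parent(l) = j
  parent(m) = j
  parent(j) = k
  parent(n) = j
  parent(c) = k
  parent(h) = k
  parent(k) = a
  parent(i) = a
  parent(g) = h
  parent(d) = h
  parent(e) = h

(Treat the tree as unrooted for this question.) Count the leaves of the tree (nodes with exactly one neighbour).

9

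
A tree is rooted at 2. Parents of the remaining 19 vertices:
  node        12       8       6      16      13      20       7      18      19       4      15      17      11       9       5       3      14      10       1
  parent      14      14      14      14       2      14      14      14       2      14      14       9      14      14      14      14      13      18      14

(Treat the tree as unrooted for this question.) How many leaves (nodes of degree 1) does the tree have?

Exactly 15 nodes have a single neighbour: 1, 3, 4, 5, 6, 7, 8, 10, 11, 12, 15, 16, 17, 19, 20.

15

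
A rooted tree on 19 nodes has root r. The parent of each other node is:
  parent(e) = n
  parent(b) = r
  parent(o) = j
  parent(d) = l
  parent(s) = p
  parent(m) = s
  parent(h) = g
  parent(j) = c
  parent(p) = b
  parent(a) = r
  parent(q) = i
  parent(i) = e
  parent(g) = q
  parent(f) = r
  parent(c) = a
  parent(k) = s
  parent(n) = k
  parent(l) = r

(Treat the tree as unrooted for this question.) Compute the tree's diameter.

14

Starting from h, a farthest node is o at distance 14.
One longest path: h-g-q-i-e-n-k-s-p-b-r-a-c-j-o.
So the diameter is 14.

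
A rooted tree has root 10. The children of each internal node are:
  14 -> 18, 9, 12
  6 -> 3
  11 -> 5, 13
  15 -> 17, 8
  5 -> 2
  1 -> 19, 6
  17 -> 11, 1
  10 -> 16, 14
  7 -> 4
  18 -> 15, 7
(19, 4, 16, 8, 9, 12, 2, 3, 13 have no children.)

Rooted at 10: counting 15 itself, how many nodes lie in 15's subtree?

Descendants of 15 (including itself): 15, 17, 8, 11, 1, 13, 5, 19, 6, 2, 3. That's 11.

11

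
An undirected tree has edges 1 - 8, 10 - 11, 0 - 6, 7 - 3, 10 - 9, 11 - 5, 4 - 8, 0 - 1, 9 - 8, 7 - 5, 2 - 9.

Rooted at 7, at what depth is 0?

7 – 5 – 11 – 10 – 9 – 8 – 1 – 0 — 7 edges.

7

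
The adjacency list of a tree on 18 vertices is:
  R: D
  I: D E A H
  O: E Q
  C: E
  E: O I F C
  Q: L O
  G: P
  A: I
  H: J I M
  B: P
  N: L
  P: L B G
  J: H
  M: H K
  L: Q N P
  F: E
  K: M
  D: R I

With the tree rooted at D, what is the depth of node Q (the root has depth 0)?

Climbing from Q to the root: Q – O – E – I – D. That's 4 steps.

4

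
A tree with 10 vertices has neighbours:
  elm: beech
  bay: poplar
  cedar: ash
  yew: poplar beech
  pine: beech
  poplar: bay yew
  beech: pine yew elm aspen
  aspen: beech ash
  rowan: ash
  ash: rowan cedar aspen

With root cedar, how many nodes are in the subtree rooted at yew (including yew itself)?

3

Descendants of yew (including itself): yew, poplar, bay. That's 3.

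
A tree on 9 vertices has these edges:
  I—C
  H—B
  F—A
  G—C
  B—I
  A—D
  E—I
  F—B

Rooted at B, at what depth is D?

B–F–A–D — 3 edges.

3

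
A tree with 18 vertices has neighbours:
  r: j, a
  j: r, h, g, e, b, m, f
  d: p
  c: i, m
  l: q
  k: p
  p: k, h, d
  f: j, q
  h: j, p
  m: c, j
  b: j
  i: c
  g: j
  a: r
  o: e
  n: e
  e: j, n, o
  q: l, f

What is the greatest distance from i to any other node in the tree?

Distances from i peak at 6, attained at k (d, l also at distance 6).
i – c – m – j – h – p – k

6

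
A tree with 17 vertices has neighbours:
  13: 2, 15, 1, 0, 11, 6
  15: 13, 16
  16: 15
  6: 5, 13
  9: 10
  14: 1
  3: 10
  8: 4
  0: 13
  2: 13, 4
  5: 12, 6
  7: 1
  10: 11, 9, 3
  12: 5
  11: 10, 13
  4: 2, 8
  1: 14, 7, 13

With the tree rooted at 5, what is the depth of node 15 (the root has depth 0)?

3

Path from 5 to 15: 5 – 6 – 13 – 15, which has 3 edges.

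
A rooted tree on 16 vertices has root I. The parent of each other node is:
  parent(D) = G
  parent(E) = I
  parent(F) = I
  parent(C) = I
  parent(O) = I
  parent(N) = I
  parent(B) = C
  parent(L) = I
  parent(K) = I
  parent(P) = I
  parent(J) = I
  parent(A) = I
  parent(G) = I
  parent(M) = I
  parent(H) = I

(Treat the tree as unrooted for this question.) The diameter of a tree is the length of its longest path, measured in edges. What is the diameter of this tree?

A longest path is B – C – I – G – D, with 4 edges.

4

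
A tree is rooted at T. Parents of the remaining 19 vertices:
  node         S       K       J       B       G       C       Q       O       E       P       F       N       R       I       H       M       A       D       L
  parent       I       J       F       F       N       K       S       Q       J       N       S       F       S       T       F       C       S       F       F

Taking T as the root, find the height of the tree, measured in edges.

7

M sits deepest: T-I-S-F-J-K-C-M — 7 edges from the root.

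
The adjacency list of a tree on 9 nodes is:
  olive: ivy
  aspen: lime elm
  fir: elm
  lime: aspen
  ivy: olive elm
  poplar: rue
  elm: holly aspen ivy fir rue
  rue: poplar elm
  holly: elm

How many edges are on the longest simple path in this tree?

4

Starting from lime, a farthest node is poplar at distance 4.
One longest path: lime – aspen – elm – rue – poplar.
So the diameter is 4.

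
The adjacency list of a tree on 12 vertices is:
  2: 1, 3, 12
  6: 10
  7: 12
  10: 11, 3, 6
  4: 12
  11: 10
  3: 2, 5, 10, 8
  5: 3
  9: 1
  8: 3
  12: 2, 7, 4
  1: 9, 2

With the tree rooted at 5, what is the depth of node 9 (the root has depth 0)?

4

Path from 5 to 9: 5–3–2–1–9, which has 4 edges.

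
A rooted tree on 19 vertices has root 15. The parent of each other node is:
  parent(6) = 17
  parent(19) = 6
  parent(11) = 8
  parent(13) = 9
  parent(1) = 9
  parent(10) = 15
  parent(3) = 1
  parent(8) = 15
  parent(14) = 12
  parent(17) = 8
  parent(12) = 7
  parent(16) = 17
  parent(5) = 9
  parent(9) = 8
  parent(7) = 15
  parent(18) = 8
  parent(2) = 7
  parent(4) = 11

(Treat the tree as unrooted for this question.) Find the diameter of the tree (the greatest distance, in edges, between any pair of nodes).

BFS from 14 reaches 3 last, at distance 7; BFS from 3 confirms no node is farther.
Path: 14–12–7–15–8–9–1–3.

7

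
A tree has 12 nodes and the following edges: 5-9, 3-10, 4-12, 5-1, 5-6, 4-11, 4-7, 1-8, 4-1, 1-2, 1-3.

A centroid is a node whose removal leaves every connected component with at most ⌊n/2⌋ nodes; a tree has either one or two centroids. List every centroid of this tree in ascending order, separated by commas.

1

Delete 1: the remaining components have sizes 4, 3, 2, 1, 1. Max 4 ≤ 6, so 1 is a centroid.
No neighbour of 1 does as well, so 1 is the unique centroid.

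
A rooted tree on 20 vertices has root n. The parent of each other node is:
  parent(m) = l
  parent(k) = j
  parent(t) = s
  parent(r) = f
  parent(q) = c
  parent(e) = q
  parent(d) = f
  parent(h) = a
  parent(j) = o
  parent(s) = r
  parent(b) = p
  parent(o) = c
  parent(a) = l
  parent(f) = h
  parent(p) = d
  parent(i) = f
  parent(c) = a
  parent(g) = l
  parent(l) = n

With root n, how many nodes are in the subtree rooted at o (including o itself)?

o's subtree: {o, j, k}, size 3.

3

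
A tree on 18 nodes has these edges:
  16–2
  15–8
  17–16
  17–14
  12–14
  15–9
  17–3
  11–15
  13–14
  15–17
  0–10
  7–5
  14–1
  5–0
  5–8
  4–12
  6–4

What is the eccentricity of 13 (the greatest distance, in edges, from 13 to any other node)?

Distances from 13 peak at 7, attained at 10.
13 – 14 – 17 – 15 – 8 – 5 – 0 – 10

7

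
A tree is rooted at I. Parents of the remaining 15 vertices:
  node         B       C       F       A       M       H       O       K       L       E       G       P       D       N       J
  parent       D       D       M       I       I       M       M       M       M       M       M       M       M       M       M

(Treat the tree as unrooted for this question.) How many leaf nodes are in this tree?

13

Degree-1 nodes: A, B, C, E, F, G, H, J, K, L, N, O, P — 13 of them.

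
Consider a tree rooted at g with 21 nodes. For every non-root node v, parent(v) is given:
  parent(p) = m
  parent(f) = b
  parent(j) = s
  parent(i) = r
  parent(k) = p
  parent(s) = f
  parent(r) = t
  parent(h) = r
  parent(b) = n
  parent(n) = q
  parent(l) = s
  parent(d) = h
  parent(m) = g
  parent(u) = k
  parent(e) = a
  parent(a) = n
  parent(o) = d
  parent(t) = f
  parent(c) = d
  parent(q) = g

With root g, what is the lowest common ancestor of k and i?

g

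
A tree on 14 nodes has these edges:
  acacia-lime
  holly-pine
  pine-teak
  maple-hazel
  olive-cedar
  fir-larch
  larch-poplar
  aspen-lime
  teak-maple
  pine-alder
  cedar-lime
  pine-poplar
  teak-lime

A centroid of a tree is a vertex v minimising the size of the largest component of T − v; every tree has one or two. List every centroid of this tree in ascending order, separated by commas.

teak

Removing teak splits the tree into components of sizes 6, 5, 2; the largest is 6 ≤ ⌊14/2⌋ = 7.
Every other node leaves some component of size > 7, so the centroid is unique.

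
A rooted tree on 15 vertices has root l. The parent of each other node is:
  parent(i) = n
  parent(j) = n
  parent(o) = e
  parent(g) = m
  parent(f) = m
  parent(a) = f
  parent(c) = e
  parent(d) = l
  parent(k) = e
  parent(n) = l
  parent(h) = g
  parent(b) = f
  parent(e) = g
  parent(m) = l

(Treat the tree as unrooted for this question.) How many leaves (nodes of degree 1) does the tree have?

The leaves are a, b, c, d, h, i, j, k, o.
That is 9 leaves.

9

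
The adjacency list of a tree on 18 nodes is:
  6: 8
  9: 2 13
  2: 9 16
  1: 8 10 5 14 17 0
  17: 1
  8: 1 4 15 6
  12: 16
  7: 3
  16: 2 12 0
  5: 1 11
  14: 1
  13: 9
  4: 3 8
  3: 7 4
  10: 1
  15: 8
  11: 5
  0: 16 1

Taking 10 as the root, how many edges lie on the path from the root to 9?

10 – 1 – 0 – 16 – 2 – 9 — 5 edges.

5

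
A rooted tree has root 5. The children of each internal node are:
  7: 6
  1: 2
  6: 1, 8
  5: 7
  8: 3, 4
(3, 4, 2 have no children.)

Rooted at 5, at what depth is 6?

2

5 → 7 → 6 — 2 edges.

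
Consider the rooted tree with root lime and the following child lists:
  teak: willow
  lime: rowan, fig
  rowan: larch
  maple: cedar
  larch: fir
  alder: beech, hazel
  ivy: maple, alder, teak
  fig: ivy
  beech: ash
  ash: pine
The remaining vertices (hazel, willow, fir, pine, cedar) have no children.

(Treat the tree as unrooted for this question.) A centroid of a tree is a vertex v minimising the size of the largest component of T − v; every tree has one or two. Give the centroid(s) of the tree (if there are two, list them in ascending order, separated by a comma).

ivy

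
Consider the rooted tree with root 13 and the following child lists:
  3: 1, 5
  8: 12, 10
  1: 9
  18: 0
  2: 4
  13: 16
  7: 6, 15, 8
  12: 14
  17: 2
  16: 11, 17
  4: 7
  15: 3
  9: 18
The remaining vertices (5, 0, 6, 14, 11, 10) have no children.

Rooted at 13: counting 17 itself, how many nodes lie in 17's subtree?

Descendants of 17 (including itself): 17, 2, 4, 7, 8, 6, 15, 10, 12, 3, 14, 1, 5, 9, 18, 0. That's 16.

16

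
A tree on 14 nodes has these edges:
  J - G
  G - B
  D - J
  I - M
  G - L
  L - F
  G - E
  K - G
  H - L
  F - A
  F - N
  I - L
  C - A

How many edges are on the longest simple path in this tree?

BFS from C reaches D last, at distance 6; BFS from D confirms no node is farther.
Path: C – A – F – L – G – J – D.

6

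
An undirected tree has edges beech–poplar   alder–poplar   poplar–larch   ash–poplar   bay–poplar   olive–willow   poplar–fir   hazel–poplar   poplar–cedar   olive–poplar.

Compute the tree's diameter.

Starting from willow, a farthest node is ash at distance 3.
One longest path: willow-olive-poplar-ash.
So the diameter is 3.

3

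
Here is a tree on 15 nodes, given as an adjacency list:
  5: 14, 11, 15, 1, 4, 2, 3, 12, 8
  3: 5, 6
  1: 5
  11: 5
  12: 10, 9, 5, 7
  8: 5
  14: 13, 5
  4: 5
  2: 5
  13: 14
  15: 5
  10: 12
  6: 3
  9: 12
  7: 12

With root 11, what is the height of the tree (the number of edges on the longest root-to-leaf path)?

The longest root-to-leaf path is 11 – 5 – 3 – 6 (3 edges).

3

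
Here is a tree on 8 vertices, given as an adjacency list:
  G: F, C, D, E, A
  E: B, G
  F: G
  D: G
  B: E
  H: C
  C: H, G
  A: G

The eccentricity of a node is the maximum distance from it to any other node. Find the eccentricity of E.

3

A farthest node from E is H.
The path E – G – C – H has 3 edges.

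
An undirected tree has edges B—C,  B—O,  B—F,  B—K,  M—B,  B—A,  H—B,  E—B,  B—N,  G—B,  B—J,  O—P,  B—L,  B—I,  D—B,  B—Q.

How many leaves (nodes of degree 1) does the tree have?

15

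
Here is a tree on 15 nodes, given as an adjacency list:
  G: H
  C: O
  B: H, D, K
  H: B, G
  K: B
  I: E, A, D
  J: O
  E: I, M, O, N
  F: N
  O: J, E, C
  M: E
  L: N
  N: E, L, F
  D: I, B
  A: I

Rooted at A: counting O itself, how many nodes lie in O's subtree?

O's subtree: {O, J, C}, size 3.

3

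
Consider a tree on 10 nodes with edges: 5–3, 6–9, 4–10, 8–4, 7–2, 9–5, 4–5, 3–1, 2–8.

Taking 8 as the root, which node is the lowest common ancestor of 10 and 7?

8

Ancestors of 10 (toward the root): 10, 4, 8.
Ancestors of 7: 7, 2, 8.
The deepest node appearing in both lists is 8.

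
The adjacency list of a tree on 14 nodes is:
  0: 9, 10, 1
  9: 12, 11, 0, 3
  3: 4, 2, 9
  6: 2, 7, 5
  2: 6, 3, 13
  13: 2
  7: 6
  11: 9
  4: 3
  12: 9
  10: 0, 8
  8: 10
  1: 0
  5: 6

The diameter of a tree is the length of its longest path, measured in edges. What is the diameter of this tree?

7

BFS from 8 reaches 7 last, at distance 7; BFS from 7 confirms no node is farther.
Path: 8-10-0-9-3-2-6-7.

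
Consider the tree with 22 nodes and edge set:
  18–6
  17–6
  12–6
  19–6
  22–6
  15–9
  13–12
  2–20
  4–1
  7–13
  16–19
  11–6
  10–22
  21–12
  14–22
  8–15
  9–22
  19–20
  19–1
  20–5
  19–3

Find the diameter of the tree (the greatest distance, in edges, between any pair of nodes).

BFS from 8 reaches 5 last, at distance 7; BFS from 5 confirms no node is farther.
Path: 8 - 15 - 9 - 22 - 6 - 19 - 20 - 5.

7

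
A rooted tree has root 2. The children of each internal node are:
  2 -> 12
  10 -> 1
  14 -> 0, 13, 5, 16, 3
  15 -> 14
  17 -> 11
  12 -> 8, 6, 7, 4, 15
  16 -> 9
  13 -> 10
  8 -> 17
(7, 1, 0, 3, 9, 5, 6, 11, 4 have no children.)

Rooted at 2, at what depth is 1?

Climbing from 1 to the root: 1 → 10 → 13 → 14 → 15 → 12 → 2. That's 6 steps.

6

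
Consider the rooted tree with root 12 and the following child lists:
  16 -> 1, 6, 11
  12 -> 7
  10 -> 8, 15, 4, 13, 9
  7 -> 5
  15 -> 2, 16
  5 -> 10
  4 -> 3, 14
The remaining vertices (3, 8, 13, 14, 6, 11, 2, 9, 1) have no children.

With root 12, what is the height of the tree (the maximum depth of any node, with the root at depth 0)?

The longest root-to-leaf path is 12-7-5-10-15-16-1 (6 edges).

6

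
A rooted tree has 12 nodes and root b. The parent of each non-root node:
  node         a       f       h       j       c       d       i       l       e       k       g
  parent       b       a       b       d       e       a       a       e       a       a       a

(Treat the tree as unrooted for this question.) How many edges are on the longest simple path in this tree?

Starting from h, a farthest node is l at distance 4.
One longest path: h–b–a–e–l.
So the diameter is 4.

4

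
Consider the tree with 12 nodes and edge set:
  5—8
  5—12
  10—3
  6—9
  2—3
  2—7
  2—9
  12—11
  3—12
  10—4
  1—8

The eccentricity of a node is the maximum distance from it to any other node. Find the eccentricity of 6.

Distances from 6 peak at 7, attained at 1.
6-9-2-3-12-5-8-1

7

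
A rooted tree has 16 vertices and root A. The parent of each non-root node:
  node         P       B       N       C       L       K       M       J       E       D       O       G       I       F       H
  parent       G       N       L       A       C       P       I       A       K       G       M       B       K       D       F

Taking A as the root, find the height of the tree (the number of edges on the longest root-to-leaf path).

A deepest node is O, reached by A – C – L – N – B – G – P – K – I – M – O.
That path has 10 edges, so the height is 10.

10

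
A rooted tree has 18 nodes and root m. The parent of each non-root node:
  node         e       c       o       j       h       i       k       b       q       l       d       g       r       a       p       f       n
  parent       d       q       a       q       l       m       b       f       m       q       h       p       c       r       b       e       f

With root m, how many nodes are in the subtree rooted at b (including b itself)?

4

Descendants of b (including itself): b, p, k, g. That's 4.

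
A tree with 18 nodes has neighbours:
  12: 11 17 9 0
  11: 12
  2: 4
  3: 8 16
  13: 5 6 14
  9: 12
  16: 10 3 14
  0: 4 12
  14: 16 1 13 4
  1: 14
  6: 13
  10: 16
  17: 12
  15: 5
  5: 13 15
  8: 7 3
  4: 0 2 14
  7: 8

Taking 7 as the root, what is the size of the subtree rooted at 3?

Descendants of 3 (including itself): 3, 16, 14, 10, 4, 13, 1, 0, 2, 6, 5, 12, 15, 11, 17, 9. That's 16.

16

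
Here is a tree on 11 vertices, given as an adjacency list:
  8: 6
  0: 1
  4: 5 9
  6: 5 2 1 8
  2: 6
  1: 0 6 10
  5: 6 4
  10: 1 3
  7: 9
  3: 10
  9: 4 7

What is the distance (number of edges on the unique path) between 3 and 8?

4

The path is 3–10–1–6–8, which has 4 edges.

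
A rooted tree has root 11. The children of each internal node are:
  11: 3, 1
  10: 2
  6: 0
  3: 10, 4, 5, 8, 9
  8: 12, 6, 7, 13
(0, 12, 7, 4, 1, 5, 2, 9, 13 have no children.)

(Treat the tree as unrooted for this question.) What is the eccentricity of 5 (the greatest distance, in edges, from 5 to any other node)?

4

The node farthest from 5 is 0, via 5-3-8-6-0 — 4 edges.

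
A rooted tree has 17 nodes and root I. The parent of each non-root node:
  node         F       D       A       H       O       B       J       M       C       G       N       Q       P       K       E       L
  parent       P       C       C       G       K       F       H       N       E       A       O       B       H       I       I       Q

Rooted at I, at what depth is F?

Path from I to F: I → E → C → A → G → H → P → F, which has 7 edges.

7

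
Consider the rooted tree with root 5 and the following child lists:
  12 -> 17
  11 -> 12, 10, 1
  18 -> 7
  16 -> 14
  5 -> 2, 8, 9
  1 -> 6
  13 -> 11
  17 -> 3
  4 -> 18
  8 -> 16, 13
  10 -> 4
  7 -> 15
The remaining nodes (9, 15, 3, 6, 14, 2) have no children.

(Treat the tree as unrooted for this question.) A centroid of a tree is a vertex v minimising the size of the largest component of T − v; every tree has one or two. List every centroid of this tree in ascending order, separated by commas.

11

Removing 11 splits the tree into components of sizes 7, 5, 3, 2; the largest is 7 ≤ ⌊18/2⌋ = 9.
Every other node leaves some component of size > 9, so the centroid is unique.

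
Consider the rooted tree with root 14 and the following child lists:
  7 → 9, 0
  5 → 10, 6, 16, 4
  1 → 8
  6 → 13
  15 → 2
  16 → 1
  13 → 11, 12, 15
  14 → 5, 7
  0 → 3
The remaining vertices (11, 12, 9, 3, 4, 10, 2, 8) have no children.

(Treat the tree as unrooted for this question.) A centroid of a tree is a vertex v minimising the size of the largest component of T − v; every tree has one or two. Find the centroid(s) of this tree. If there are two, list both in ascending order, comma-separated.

5

Delete 5: the remaining components have sizes 6, 5, 3, 1, 1. Max 6 ≤ 8, so 5 is a centroid.
No neighbour of 5 does as well, so 5 is the unique centroid.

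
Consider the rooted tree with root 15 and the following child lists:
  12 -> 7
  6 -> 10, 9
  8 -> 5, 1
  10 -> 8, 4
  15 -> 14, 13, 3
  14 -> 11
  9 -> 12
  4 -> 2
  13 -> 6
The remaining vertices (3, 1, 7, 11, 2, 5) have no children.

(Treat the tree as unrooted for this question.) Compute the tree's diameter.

7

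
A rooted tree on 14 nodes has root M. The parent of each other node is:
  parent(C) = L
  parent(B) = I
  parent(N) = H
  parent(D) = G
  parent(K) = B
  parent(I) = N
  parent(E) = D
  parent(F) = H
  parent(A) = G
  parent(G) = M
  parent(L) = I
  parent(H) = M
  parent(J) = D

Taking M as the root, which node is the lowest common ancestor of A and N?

M

Ancestors of A (toward the root): A, G, M.
Ancestors of N: N, H, M.
The deepest node appearing in both lists is M.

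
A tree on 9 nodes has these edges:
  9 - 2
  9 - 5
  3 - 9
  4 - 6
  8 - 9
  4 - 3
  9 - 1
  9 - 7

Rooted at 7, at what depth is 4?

3

Climbing from 4 to the root: 4–3–9–7. That's 3 steps.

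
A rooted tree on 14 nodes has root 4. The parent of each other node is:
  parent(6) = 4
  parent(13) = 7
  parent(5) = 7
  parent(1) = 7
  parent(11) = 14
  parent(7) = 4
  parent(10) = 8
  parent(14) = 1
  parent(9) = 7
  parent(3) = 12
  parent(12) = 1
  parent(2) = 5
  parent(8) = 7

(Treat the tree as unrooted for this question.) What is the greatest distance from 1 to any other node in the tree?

3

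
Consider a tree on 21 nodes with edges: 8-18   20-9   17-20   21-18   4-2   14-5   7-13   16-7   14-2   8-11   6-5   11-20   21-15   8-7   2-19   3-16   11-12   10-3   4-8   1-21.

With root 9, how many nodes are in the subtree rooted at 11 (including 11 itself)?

18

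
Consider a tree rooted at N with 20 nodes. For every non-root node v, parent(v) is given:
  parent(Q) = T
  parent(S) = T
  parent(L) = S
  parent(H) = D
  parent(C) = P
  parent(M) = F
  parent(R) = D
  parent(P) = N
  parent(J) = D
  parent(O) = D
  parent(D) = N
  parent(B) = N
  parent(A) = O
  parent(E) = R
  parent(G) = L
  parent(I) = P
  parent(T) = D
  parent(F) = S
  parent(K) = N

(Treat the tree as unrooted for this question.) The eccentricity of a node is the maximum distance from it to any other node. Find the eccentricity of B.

6

The node farthest from B is M (G also at distance 6), via B–N–D–T–S–F–M — 6 edges.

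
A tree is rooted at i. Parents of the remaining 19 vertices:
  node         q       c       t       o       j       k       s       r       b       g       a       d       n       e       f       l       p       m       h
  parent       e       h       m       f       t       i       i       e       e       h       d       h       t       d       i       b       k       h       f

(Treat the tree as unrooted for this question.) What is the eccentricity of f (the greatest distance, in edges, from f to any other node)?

Distances from f peak at 5, attained at l.
f–h–d–e–b–l

5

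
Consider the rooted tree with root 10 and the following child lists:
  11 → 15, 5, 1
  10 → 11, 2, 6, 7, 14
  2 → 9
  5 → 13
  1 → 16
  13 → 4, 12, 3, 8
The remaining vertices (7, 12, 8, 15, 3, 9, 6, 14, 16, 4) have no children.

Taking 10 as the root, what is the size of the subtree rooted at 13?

5

Descendants of 13 (including itself): 13, 12, 3, 8, 4. That's 5.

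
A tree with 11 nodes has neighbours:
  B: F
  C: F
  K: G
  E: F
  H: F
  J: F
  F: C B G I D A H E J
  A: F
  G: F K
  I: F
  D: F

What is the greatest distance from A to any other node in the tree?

A farthest node from A is K.
The path A – F – G – K has 3 edges.

3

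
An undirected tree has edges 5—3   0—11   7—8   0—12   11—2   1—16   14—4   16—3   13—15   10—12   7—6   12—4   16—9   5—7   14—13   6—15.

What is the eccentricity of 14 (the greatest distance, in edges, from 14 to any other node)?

8

A farthest node from 14 is 9 (1 also at distance 8).
The path 14–13–15–6–7–5–3–16–9 has 8 edges.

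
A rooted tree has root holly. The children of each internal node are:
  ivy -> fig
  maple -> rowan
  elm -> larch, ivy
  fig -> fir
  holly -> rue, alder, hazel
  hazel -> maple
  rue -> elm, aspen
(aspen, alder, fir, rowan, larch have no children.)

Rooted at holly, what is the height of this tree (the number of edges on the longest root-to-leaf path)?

5

A deepest node is fir, reached by holly-rue-elm-ivy-fig-fir.
That path has 5 edges, so the height is 5.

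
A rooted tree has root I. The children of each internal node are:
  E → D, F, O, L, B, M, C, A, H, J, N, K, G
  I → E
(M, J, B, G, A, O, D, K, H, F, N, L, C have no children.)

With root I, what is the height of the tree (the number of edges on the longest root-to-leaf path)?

A deepest node is C, reached by I–E–C.
That path has 2 edges, so the height is 2.

2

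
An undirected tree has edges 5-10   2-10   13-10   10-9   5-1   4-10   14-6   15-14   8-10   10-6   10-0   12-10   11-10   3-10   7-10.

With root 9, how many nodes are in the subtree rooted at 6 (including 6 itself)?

3

The subtree rooted at 6 contains: 6, 14, 15 — 3 nodes.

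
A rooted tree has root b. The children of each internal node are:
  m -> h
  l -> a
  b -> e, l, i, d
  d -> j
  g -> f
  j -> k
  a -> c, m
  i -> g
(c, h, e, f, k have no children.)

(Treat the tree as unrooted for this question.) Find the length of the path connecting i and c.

The path is i - b - l - a - c, which has 4 edges.

4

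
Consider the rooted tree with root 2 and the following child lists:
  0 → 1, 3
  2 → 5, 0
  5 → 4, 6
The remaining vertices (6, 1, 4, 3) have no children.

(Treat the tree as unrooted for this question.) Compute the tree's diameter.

4

Starting from 6, a farthest node is 1 at distance 4.
One longest path: 6 - 5 - 2 - 0 - 1.
So the diameter is 4.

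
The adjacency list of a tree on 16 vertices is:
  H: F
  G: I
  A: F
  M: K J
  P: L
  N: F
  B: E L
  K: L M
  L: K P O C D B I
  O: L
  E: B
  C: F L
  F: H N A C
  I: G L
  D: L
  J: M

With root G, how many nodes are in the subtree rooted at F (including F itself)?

4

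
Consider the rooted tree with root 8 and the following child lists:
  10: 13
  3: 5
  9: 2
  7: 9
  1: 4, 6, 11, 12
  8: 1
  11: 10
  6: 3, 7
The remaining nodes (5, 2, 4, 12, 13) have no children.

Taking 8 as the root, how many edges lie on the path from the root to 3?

3

Climbing from 3 to the root: 3 – 6 – 1 – 8. That's 3 steps.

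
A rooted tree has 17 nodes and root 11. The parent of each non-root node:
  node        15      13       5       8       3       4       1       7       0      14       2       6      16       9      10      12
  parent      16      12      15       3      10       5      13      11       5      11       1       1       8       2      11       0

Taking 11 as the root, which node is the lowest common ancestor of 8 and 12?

Path 8→root: 8 3 10 11; path 12→root: 12 0 5 15 16 8 3 10 11.
First common node: 8.

8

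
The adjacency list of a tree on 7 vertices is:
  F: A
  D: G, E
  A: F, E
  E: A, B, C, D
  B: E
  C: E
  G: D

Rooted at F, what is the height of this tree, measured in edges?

G sits deepest: F – A – E – D – G — 4 edges from the root.

4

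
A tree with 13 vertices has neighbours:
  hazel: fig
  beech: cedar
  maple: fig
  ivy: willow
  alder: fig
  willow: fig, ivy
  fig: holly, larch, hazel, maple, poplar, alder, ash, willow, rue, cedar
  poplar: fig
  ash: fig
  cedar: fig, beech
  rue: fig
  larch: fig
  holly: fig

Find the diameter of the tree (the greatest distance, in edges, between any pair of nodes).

BFS from ivy reaches beech last, at distance 4; BFS from beech confirms no node is farther.
Path: ivy – willow – fig – cedar – beech.

4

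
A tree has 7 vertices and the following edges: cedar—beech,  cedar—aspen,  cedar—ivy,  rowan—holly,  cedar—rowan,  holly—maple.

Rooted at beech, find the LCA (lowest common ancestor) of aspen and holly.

cedar

Ancestors of aspen (toward the root): aspen, cedar, beech.
Ancestors of holly: holly, rowan, cedar, beech.
The deepest node appearing in both lists is cedar.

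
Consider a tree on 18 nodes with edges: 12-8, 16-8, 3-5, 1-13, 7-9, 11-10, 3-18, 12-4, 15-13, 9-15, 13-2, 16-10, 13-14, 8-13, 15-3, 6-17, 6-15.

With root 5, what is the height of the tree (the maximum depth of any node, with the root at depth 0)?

The longest root-to-leaf path is 5 – 3 – 15 – 13 – 8 – 16 – 10 – 11 (7 edges).

7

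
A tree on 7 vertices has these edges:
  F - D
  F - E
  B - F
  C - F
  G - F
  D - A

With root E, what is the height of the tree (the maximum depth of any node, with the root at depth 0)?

A deepest node is A, reached by E-F-D-A.
That path has 3 edges, so the height is 3.

3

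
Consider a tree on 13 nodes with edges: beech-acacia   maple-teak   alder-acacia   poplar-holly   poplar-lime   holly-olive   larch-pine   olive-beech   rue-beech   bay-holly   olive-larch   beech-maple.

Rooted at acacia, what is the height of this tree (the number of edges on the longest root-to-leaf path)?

The longest root-to-leaf path is acacia – beech – olive – holly – poplar – lime (5 edges).

5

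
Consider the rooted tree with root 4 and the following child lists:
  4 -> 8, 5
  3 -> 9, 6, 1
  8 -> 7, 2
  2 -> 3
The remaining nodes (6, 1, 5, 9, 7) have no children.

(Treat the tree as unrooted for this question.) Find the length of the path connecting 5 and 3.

4

5 - 4 - 8 - 2 - 3: 4 edges.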